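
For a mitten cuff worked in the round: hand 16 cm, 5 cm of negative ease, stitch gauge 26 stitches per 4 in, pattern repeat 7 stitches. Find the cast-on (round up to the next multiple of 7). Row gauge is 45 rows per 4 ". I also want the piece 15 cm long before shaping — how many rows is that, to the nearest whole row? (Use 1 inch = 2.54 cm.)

Finished = 16 − 5 = 11 cm.
11 cm × 1/2.54 = 4.33 inches.
26/4 = 6.5 sts per in; 4.33 × 6.5 = 28.15 sts.
Next multiple of 7 → 35.
15 cm = 5.91 inches; × 11.25 = 66.44 → 66 rows.

Cast on 35 stitches; work 66 rows.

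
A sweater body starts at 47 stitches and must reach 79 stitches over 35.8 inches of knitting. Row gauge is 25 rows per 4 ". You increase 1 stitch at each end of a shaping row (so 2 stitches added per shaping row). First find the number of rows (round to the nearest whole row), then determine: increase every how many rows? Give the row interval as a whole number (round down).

Increase every 14th row.

Rows = 35.8 × 6.25 = 223.7 → 224 rows.
Stitches to add: 32 → 16 shaping rows (at 2 st each).
224 / 16 = 14.00 → every 14 rows.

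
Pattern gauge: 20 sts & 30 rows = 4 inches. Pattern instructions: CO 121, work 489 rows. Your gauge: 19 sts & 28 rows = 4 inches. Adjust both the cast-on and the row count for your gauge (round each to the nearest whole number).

Cast on 115 stitches; work 456 rows.

Stitches: 121 × 19/20 = 114.95 → 115.
Rows: 489 × 28/30 = 456.40 → 456.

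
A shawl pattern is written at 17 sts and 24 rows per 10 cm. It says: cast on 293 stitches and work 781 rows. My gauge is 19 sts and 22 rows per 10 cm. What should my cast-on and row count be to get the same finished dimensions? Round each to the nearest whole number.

Cast on 327 stitches; work 716 rows.

Stitches: 293 × 19/17 = 327.47 → 327.
Rows: 781 × 22/24 = 715.92 → 716.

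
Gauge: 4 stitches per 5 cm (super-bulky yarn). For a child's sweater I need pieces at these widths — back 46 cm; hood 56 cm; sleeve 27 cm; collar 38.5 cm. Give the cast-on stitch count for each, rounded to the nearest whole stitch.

back 37; hood 45; sleeve 22; collar 31.

Rate = 4/5 = 0.8 sts per cm.
back: 46 × 0.8 = 36.80 → 37.
hood: 56 × 0.8 = 44.80 → 45.
sleeve: 27 × 0.8 = 21.60 → 22.
collar: 38.5 × 0.8 = 30.80 → 31.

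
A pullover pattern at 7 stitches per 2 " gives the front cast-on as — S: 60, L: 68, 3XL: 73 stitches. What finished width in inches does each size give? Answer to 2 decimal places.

7/2 = 3.5 sts per in.
S: 60 / 3.5 = 17.143 → 17.14 in.
L: 68 / 3.5 = 19.429 → 19.43 in.
3XL: 73 / 3.5 = 20.857 → 20.86 in.

S 17.14 inches; L 19.43 inches; 3XL 20.86 inches.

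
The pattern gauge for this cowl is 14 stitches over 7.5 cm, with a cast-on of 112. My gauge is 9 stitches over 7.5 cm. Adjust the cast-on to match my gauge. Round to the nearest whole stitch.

72 stitches.

Scale factor = 9 / 14 = 0.643.
112 × 9 / 14 = 72.00 sts.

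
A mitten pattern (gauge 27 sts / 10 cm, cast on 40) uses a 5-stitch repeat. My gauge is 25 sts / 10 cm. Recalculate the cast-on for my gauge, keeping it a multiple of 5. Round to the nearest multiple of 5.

CO 35 sts.

40 × 25 / 27 = 37.04.
Nearest multiple of 5: 35.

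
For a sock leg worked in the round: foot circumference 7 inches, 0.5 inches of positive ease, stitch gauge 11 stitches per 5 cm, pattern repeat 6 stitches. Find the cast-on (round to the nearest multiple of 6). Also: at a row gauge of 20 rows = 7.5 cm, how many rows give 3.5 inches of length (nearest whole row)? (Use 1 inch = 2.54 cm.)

Cast on 42 stitches; work 24 rows.

Finished = 7 + 0.5 = 7.5 inches.
7.5 inches × 2.54 = 19.05 cm.
11/5 = 2.2 sts per cm; 19.05 × 2.2 = 41.91 sts.
Nearest multiple of 6 → 42.
3.5 inches = 8.89 cm; × 2.667 = 23.71 → 24 rows.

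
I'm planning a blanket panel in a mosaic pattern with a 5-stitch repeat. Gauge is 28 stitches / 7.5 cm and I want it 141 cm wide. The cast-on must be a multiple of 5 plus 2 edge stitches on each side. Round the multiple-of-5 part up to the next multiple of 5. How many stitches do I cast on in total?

529 stitches.

28 / 7.5 = 3.733 sts per cm.
141 × 3.733 = 526.40 sts.
Less 4 edge sts → 522.40 for the repeat.
Next multiple of 5: 525.
Add back 4 edge sts → 529.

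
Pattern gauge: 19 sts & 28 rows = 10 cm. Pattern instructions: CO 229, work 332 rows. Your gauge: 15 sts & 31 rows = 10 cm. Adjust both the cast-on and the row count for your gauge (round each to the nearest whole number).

Cast on 181 stitches; work 368 rows.

Stitches: 229 × 15/19 = 180.79 → 181.
Rows: 332 × 31/28 = 367.57 → 368.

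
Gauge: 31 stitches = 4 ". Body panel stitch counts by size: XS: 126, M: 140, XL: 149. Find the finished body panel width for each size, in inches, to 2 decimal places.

XS 16.26 inches; M 18.06 inches; XL 19.23 inches.

31/4 = 7.75 sts per in.
XS: 126 / 7.75 = 16.258 → 16.26 in.
M: 140 / 7.75 = 18.065 → 18.06 in.
XL: 149 / 7.75 = 19.226 → 19.23 in.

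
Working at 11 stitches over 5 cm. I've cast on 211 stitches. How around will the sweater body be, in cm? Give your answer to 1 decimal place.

11 stitches / 5 cm = 2.2 stitches per cm.
211 / 2.2 = 95.91 cm.

95.9 cm.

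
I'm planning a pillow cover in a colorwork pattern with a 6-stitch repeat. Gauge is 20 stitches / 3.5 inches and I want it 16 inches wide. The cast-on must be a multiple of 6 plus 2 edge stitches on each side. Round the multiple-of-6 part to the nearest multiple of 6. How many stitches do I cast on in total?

20 / 3.5 = 5.714 sts per inch.
16 × 5.714 = 91.43 sts.
Less 4 edge sts → 87.43 for the repeat.
Nearest multiple of 6: 90.
Add back 4 edge sts → 94.

94 stitches.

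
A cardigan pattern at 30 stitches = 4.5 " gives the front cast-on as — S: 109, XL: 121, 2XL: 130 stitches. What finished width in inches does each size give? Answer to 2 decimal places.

S 16.35 inches; XL 18.15 inches; 2XL 19.50 inches.

30/4.5 = 6.667 sts per in.
S: 109 / 6.667 = 16.350 → 16.35 in.
XL: 121 / 6.667 = 18.150 → 18.15 in.
2XL: 130 / 6.667 = 19.500 → 19.50 in.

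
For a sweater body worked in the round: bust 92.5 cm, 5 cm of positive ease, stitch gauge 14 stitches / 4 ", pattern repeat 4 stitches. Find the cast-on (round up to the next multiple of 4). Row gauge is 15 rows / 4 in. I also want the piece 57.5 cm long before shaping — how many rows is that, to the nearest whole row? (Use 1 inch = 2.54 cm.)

Finished = 92.5 + 5 = 97.5 cm.
97.5 cm × 1/2.54 = 38.39 inches.
14/4 = 3.5 sts per in; 38.39 × 3.5 = 134.35 sts.
Next multiple of 4 → 136.
57.5 cm = 22.64 inches; × 3.75 = 84.89 → 85 rows.

Cast on 136 stitches; work 85 rows.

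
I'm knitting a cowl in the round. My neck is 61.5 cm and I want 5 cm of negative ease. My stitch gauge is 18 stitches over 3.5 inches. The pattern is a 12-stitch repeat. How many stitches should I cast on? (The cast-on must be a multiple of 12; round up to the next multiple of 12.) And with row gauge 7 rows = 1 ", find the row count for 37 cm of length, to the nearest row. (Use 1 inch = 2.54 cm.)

Finished = 61.5 − 5 = 56.5 cm.
56.5 cm × 1/2.54 = 22.24 inches.
18/3.5 = 5.143 sts per in; 22.24 × 5.143 = 114.40 sts.
Next multiple of 12 → 120.
37 cm = 14.57 inches; × 7 = 101.97 → 102 rows.

Cast on 120 stitches; work 102 rows.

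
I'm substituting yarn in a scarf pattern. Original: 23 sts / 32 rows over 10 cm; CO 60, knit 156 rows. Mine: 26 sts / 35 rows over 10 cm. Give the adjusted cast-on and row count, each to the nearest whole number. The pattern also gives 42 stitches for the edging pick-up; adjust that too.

Cast on 68 stitches; work 171 rows; edging pick-up 47 stitches.

Stitches: 60 × 26/23 = 67.83 → 68.
Rows: 156 × 35/32 = 170.62 → 171.
edging pick-up: 42 × 26/23 = 47.48 → 47.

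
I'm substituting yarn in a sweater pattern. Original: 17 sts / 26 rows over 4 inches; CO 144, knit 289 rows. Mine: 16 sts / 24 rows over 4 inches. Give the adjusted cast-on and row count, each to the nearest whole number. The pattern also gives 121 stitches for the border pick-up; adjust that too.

Cast on 136 stitches; work 267 rows; border pick-up 114 stitches.

Stitches: 144 × 16/17 = 135.53 → 136.
Rows: 289 × 24/26 = 266.77 → 267.
border pick-up: 121 × 16/17 = 113.88 → 114.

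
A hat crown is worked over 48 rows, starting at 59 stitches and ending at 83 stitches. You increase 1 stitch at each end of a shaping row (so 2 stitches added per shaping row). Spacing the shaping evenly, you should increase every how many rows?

Stitches to add: |83 − 59| = 24.
Shaping rows needed: 24 / 2 = 12.
48 rows / 12 = every 4 rows.

Increase every 4th row.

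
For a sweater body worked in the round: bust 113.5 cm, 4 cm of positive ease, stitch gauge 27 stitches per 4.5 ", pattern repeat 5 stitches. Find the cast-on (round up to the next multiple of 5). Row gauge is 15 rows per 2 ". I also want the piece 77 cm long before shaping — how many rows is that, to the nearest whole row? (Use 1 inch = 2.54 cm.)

Finished = 113.5 + 4 = 117.5 cm.
117.5 cm × 1/2.54 = 46.26 inches.
27/4.5 = 6 sts per in; 46.26 × 6 = 277.56 sts.
Next multiple of 5 → 280.
77 cm = 30.31 inches; × 7.5 = 227.36 → 227 rows.

Cast on 280 stitches; work 227 rows.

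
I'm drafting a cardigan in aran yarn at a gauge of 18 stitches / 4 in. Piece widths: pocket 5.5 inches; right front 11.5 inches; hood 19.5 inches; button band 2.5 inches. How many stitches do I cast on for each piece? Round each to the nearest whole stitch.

pocket 25; right front 52; hood 88; button band 11.

Rate = 18/4 = 4.5 sts per in.
pocket: 5.5 × 4.5 = 24.75 → 25.
right front: 11.5 × 4.5 = 51.75 → 52.
hood: 19.5 × 4.5 = 87.75 → 88.
button band: 2.5 × 4.5 = 11.25 → 11.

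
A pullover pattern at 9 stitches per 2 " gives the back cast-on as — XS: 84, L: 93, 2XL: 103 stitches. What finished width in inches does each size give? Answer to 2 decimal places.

9/2 = 4.5 sts per in.
XS: 84 / 4.5 = 18.667 → 18.67 in.
L: 93 / 4.5 = 20.667 → 20.67 in.
2XL: 103 / 4.5 = 22.889 → 22.89 in.

XS 18.67 inches; L 20.67 inches; 2XL 22.89 inches.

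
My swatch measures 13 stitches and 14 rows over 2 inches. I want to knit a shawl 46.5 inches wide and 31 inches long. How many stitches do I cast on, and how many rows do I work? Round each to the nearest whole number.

Stitch gauge = 13/2 = 6.5 sts/in; 46.5 × 6.5 = 302.25 → 302 sts.
Row gauge = 14/2 = 7 rows/in; 31 × 7 = 217.00 → 217 rows.

Cast on 302 stitches and work 217 rows.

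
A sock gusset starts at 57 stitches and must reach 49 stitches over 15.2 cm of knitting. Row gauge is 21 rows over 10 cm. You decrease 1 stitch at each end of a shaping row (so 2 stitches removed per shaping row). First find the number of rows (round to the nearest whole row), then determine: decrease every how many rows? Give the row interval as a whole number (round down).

Decrease every 8th row.

Rows = 15.2 × 2.1 = 31.9 → 32 rows.
Stitches to remove: 8 → 4 shaping rows (at 2 st each).
32 / 4 = 8.00 → every 8 rows.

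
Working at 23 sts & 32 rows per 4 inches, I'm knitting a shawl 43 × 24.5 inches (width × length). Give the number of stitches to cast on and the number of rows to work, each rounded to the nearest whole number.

Cast on 247 stitches and work 196 rows.

Stitch gauge = 23/4 = 5.75 sts/in; 43 × 5.75 = 247.25 → 247 sts.
Row gauge = 32/4 = 8 rows/in; 24.5 × 8 = 196.00 → 196 rows.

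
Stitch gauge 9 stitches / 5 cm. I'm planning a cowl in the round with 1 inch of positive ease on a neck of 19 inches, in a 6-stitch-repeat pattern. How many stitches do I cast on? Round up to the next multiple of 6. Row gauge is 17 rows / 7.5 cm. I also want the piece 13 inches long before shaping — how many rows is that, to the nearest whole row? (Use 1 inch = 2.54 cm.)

Cast on 96 stitches; work 75 rows.

Finished = 19 + 1 = 20 inches.
20 inches × 2.54 = 50.80 cm.
9/5 = 1.8 sts per cm; 50.80 × 1.8 = 91.44 sts.
Next multiple of 6 → 96.
13 inches = 33.02 cm; × 2.267 = 74.85 → 75 rows.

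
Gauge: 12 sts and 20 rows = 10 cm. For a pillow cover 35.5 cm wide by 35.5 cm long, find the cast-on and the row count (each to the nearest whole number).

Cast on 43 stitches and work 71 rows.

Stitch gauge = 12/10 = 1.2 sts/cm; 35.5 × 1.2 = 42.60 → 43 sts.
Row gauge = 20/10 = 2 rows/cm; 35.5 × 2 = 71.00 → 71 rows.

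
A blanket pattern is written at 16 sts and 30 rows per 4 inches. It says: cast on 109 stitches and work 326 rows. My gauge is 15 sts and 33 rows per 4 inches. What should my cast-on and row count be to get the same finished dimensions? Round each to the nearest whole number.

Stitches: 109 × 15/16 = 102.19 → 102.
Rows: 326 × 33/30 = 358.60 → 359.

Cast on 102 stitches; work 359 rows.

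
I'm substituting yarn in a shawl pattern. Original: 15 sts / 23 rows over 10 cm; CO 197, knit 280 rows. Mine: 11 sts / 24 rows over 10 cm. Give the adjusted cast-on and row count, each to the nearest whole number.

Stitches: 197 × 11/15 = 144.47 → 144.
Rows: 280 × 24/23 = 292.17 → 292.

Cast on 144 stitches; work 292 rows.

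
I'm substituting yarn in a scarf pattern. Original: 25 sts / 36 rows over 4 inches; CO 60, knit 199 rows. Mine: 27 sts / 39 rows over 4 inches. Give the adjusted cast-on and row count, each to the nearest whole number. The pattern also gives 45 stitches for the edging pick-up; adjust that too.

Stitches: 60 × 27/25 = 64.80 → 65.
Rows: 199 × 39/36 = 215.58 → 216.
edging pick-up: 45 × 27/25 = 48.60 → 49.

Cast on 65 stitches; work 216 rows; edging pick-up 49 stitches.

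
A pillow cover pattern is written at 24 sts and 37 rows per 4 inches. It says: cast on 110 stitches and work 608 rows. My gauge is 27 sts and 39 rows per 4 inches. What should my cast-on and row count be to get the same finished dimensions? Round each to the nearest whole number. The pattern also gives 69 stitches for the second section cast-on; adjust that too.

Stitches: 110 × 27/24 = 123.75 → 124.
Rows: 608 × 39/37 = 640.86 → 641.
second section cast-on: 69 × 27/24 = 77.62 → 78.

Cast on 124 stitches; work 641 rows; second section cast-on 78 stitches.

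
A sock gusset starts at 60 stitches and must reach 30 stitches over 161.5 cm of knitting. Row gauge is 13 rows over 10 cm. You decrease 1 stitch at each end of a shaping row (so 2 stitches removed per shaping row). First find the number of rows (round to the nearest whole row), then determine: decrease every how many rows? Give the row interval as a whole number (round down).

Rows = 161.5 × 1.3 = 209.9 → 210 rows.
Stitches to remove: 30 → 15 shaping rows (at 2 st each).
210 / 15 = 14.00 → every 14 rows.

Decrease every 14th row.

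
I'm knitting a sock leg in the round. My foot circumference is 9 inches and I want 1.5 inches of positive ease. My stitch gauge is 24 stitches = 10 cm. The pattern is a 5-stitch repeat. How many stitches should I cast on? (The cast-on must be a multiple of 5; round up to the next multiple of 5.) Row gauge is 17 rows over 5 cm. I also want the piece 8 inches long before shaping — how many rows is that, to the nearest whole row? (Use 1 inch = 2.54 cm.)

Cast on 65 stitches; work 69 rows.

Finished = 9 + 1.5 = 10.5 inches.
10.5 inches × 2.54 = 26.67 cm.
24/10 = 2.4 sts per cm; 26.67 × 2.4 = 64.01 sts.
Next multiple of 5 → 65.
8 inches = 20.32 cm; × 3.4 = 69.09 → 69 rows.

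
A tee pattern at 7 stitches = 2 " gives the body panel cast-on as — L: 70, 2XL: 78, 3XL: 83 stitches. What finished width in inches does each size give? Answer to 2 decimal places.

7/2 = 3.5 sts per in.
L: 70 / 3.5 = 20.000 → 20.00 in.
2XL: 78 / 3.5 = 22.286 → 22.29 in.
3XL: 83 / 3.5 = 23.714 → 23.71 in.

L 20.00 inches; 2XL 22.29 inches; 3XL 23.71 inches.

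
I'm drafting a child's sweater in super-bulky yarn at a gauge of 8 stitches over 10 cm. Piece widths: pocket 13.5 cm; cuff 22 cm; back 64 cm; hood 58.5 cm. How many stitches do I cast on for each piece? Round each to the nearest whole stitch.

pocket 11; cuff 18; back 51; hood 47.

Rate = 8/10 = 0.8 sts per cm.
pocket: 13.5 × 0.8 = 10.80 → 11.
cuff: 22 × 0.8 = 17.60 → 18.
back: 64 × 0.8 = 51.20 → 51.
hood: 58.5 × 0.8 = 46.80 → 47.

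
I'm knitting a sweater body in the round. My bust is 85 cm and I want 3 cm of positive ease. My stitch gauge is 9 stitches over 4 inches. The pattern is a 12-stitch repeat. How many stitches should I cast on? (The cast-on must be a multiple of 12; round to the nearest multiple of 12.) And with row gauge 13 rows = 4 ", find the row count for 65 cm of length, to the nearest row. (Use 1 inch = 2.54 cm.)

Cast on 72 stitches; work 83 rows.

Finished = 85 + 3 = 88 cm.
88 cm × 1/2.54 = 34.65 inches.
9/4 = 2.25 sts per in; 34.65 × 2.25 = 77.95 sts.
Nearest multiple of 12 → 72.
65 cm = 25.59 inches; × 3.25 = 83.17 → 83 rows.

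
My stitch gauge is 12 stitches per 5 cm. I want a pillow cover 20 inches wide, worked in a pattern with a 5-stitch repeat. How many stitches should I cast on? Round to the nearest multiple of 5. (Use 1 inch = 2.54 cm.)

Cast on 120 stitches.

20 in = 20 × 2.54 = 50.80 cm.
12 / 5 = 2.4 sts/cm.
50.80 × 2.4 = 121.92 sts.
→ 120.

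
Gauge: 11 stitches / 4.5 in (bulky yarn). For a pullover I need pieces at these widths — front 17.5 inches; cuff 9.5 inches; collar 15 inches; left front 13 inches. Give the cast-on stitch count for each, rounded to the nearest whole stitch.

front 43; cuff 23; collar 37; left front 32.

Rate = 11/4.5 = 2.444 sts per in.
front: 17.5 × 2.444 = 42.78 → 43.
cuff: 9.5 × 2.444 = 23.22 → 23.
collar: 15 × 2.444 = 36.67 → 37.
left front: 13 × 2.444 = 31.78 → 32.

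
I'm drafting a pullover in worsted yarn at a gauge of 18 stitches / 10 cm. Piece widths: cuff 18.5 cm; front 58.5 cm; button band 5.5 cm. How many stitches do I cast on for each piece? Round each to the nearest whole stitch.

cuff 33; front 105; button band 10.

Rate = 18/10 = 1.8 sts per cm.
cuff: 18.5 × 1.8 = 33.30 → 33.
front: 58.5 × 1.8 = 105.30 → 105.
button band: 5.5 × 1.8 = 9.90 → 10.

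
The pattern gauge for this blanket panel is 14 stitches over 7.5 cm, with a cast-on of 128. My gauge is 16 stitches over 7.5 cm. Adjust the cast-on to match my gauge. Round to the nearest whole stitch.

Scale factor = 16 / 14 = 1.143.
128 × 16 / 14 = 146.29 sts.
→ 146 sts.

Cast on 146 stitches.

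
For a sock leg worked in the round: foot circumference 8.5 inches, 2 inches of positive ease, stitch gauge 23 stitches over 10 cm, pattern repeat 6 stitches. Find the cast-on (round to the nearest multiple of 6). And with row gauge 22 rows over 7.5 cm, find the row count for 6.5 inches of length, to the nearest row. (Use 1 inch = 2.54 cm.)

Cast on 60 stitches; work 48 rows.

Finished = 8.5 + 2 = 10.5 inches.
10.5 inches × 2.54 = 26.67 cm.
23/10 = 2.3 sts per cm; 26.67 × 2.3 = 61.34 sts.
Nearest multiple of 6 → 60.
6.5 inches = 16.51 cm; × 2.933 = 48.43 → 48 rows.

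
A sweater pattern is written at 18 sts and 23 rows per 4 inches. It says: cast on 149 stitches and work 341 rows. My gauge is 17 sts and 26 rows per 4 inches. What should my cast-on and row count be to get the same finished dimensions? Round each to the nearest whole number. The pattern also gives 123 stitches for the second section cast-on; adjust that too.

Stitches: 149 × 17/18 = 140.72 → 141.
Rows: 341 × 26/23 = 385.48 → 385.
second section cast-on: 123 × 17/18 = 116.17 → 116.

Cast on 141 stitches; work 385 rows; second section cast-on 116 stitches.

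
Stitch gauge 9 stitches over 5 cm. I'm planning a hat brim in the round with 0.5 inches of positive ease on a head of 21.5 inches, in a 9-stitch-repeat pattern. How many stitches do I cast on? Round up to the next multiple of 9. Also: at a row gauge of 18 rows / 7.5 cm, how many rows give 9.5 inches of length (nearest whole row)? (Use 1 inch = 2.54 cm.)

Finished = 21.5 + 0.5 = 22 inches.
22 inches × 2.54 = 55.88 cm.
9/5 = 1.8 sts per cm; 55.88 × 1.8 = 100.58 sts.
Next multiple of 9 → 108.
9.5 inches = 24.13 cm; × 2.4 = 57.91 → 58 rows.

Cast on 108 stitches; work 58 rows.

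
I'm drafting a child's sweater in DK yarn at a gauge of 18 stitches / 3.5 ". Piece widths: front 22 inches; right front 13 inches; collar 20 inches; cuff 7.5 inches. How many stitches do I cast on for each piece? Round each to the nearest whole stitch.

front 113; right front 67; collar 103; cuff 39.

Rate = 18/3.5 = 5.143 sts per in.
front: 22 × 5.143 = 113.14 → 113.
right front: 13 × 5.143 = 66.86 → 67.
collar: 20 × 5.143 = 102.86 → 103.
cuff: 7.5 × 5.143 = 38.57 → 39.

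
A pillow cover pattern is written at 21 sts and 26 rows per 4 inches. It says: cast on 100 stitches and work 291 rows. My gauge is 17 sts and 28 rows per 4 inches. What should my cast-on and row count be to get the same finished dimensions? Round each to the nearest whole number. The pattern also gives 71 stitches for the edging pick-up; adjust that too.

Cast on 81 stitches; work 313 rows; edging pick-up 57 stitches.

Stitches: 100 × 17/21 = 80.95 → 81.
Rows: 291 × 28/26 = 313.38 → 313.
edging pick-up: 71 × 17/21 = 57.48 → 57.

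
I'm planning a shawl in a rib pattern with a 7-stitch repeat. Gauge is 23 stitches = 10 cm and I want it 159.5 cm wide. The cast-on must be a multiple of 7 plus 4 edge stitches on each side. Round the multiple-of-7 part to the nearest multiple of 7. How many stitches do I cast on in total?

23 / 10 = 2.3 sts per cm.
159.5 × 2.3 = 366.85 sts.
Less 8 edge sts → 358.85 for the repeat.
Nearest multiple of 7: 357.
Add back 8 edge sts → 365.

Cast on 365 stitches.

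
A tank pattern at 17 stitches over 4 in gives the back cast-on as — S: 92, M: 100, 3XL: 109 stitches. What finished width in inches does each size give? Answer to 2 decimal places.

S 21.65 inches; M 23.53 inches; 3XL 25.65 inches.

17/4 = 4.25 sts per in.
S: 92 / 4.25 = 21.647 → 21.65 in.
M: 100 / 4.25 = 23.529 → 23.53 in.
3XL: 109 / 4.25 = 25.647 → 25.65 in.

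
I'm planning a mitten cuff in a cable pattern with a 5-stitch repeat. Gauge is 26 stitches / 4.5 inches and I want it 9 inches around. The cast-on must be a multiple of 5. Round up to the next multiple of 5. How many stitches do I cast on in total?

55 stitches.

26 / 4.5 = 5.778 sts per inch.
9 × 5.778 = 52.00 sts.
Next multiple of 5: 55.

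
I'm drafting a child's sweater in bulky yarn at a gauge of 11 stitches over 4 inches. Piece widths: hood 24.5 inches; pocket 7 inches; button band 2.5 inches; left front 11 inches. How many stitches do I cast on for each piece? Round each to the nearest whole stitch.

Rate = 11/4 = 2.75 sts per in.
hood: 24.5 × 2.75 = 67.38 → 67.
pocket: 7 × 2.75 = 19.25 → 19.
button band: 2.5 × 2.75 = 6.88 → 7.
left front: 11 × 2.75 = 30.25 → 30.

hood 67; pocket 19; button band 7; left front 30.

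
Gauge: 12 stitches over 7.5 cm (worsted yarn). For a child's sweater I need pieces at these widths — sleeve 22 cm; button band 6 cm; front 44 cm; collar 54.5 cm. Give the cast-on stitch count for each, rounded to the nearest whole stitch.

sleeve 35; button band 10; front 70; collar 87.

Rate = 12/7.5 = 1.6 sts per cm.
sleeve: 22 × 1.6 = 35.20 → 35.
button band: 6 × 1.6 = 9.60 → 10.
front: 44 × 1.6 = 70.40 → 70.
collar: 54.5 × 1.6 = 87.20 → 87.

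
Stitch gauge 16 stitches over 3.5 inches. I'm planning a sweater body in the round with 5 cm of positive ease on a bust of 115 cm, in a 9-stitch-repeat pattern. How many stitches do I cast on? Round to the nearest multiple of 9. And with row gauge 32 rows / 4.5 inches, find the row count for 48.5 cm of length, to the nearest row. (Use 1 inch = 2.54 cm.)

Finished = 115 + 5 = 120 cm.
120 cm × 1/2.54 = 47.24 inches.
16/3.5 = 4.571 sts per in; 47.24 × 4.571 = 215.97 sts.
Nearest multiple of 9 → 216.
48.5 cm = 19.09 inches; × 7.111 = 135.78 → 136 rows.

Cast on 216 stitches; work 136 rows.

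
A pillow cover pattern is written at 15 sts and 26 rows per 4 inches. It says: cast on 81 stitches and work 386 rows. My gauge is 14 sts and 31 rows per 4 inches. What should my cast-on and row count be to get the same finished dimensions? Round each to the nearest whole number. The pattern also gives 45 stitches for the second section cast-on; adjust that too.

Stitches: 81 × 14/15 = 75.60 → 76.
Rows: 386 × 31/26 = 460.23 → 460.
second section cast-on: 45 × 14/15 = 42.00 → 42.

Cast on 76 stitches; work 460 rows; second section cast-on 42 stitches.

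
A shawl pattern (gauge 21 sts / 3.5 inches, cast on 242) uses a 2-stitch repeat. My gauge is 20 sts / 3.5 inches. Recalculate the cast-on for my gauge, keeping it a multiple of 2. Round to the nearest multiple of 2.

CO 230 sts.

242 × 20 / 21 = 230.48.
Nearest multiple of 2: 230.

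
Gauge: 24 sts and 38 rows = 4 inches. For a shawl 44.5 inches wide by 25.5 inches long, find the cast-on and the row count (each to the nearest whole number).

Cast on 267 stitches and work 242 rows.

Stitch gauge = 24/4 = 6 sts/in; 44.5 × 6 = 267.00 → 267 sts.
Row gauge = 38/4 = 9.5 rows/in; 25.5 × 9.5 = 242.25 → 242 rows.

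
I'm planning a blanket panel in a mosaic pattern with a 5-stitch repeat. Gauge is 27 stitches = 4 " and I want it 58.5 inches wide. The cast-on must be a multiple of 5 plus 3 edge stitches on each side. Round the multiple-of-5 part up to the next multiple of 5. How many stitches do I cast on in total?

27 / 4 = 6.75 sts per inch.
58.5 × 6.75 = 394.88 sts.
Less 6 edge sts → 388.88 for the repeat.
Next multiple of 5: 390.
Add back 6 edge sts → 396.

Cast on 396 stitches.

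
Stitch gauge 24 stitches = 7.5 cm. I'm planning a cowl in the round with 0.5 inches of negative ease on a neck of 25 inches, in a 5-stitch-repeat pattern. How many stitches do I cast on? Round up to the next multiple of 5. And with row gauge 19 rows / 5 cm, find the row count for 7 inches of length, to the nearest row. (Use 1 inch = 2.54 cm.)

Cast on 200 stitches; work 68 rows.

Finished = 25 − 0.5 = 24.5 inches.
24.5 inches × 2.54 = 62.23 cm.
24/7.5 = 3.2 sts per cm; 62.23 × 3.2 = 199.14 sts.
Next multiple of 5 → 200.
7 inches = 17.78 cm; × 3.8 = 67.56 → 68 rows.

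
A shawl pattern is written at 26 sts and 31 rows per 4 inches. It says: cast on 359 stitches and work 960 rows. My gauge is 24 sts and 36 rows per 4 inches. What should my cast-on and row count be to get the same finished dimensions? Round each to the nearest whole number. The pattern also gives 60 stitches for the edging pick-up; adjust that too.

Stitches: 359 × 24/26 = 331.38 → 331.
Rows: 960 × 36/31 = 1114.84 → 1115.
edging pick-up: 60 × 24/26 = 55.38 → 55.

Cast on 331 stitches; work 1115 rows; edging pick-up 55 stitches.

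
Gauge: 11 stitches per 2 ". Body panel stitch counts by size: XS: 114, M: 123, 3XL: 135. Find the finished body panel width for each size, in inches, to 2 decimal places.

XS 20.73 inches; M 22.36 inches; 3XL 24.55 inches.

11/2 = 5.5 sts per in.
XS: 114 / 5.5 = 20.727 → 20.73 in.
M: 123 / 5.5 = 22.364 → 22.36 in.
3XL: 135 / 5.5 = 24.545 → 24.55 in.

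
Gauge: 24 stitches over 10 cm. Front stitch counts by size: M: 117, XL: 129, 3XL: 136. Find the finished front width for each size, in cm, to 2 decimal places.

24/10 = 2.4 sts per cm.
M: 117 / 2.4 = 48.750 → 48.75 cm.
XL: 129 / 2.4 = 53.750 → 53.75 cm.
3XL: 136 / 2.4 = 56.667 → 56.67 cm.

M 48.75 cm; XL 53.75 cm; 3XL 56.67 cm.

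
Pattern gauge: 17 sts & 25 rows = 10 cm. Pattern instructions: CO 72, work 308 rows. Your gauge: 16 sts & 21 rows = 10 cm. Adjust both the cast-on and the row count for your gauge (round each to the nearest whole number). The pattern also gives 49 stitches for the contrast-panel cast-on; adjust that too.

Stitches: 72 × 16/17 = 67.76 → 68.
Rows: 308 × 21/25 = 258.72 → 259.
contrast-panel cast-on: 49 × 16/17 = 46.12 → 46.

Cast on 68 stitches; work 259 rows; contrast-panel cast-on 46 stitches.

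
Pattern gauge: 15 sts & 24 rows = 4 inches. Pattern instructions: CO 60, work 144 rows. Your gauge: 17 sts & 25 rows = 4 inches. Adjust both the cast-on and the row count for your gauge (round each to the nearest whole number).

Cast on 68 stitches; work 150 rows.

Stitches: 60 × 17/15 = 68.00 → 68.
Rows: 144 × 25/24 = 150.00 → 150.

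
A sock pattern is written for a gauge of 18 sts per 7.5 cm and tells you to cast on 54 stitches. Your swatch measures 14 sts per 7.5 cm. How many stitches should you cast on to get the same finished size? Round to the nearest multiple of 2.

Scale factor = 14 / 18 = 0.778.
54 × 14 / 18 = 42.00 sts.

Cast on 42 stitches.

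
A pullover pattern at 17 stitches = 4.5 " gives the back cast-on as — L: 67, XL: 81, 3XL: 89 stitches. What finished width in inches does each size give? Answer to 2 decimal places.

17/4.5 = 3.778 sts per in.
L: 67 / 3.778 = 17.735 → 17.74 in.
XL: 81 / 3.778 = 21.441 → 21.44 in.
3XL: 89 / 3.778 = 23.559 → 23.56 in.

L 17.74 inches; XL 21.44 inches; 3XL 23.56 inches.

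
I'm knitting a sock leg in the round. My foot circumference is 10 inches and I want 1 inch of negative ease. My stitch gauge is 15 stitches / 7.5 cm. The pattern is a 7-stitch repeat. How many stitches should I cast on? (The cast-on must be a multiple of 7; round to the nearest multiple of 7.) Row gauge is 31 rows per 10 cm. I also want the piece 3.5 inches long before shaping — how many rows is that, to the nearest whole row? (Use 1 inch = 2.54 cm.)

Cast on 49 stitches; work 28 rows.

Finished = 10 − 1 = 9 inches.
9 inches × 2.54 = 22.86 cm.
15/7.5 = 2 sts per cm; 22.86 × 2 = 45.72 sts.
Nearest multiple of 7 → 49.
3.5 inches = 8.89 cm; × 3.1 = 27.56 → 28 rows.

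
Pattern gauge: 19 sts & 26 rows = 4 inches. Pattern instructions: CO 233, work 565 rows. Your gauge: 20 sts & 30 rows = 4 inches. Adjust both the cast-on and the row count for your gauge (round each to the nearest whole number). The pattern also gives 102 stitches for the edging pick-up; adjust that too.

Cast on 245 stitches; work 652 rows; edging pick-up 107 stitches.

Stitches: 233 × 20/19 = 245.26 → 245.
Rows: 565 × 30/26 = 651.92 → 652.
edging pick-up: 102 × 20/19 = 107.37 → 107.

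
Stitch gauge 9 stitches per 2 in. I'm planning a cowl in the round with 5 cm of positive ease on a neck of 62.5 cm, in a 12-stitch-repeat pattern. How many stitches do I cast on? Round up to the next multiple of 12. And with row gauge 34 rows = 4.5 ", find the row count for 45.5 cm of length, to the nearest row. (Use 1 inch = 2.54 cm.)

Finished = 62.5 + 5 = 67.5 cm.
67.5 cm × 1/2.54 = 26.57 inches.
9/2 = 4.5 sts per in; 26.57 × 4.5 = 119.59 sts.
Next multiple of 12 → 120.
45.5 cm = 17.91 inches; × 7.556 = 135.35 → 135 rows.

Cast on 120 stitches; work 135 rows.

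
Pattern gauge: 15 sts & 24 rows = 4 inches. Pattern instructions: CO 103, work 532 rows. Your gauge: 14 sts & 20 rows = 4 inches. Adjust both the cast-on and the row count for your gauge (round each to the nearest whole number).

Cast on 96 stitches; work 443 rows.

Stitches: 103 × 14/15 = 96.13 → 96.
Rows: 532 × 20/24 = 443.33 → 443.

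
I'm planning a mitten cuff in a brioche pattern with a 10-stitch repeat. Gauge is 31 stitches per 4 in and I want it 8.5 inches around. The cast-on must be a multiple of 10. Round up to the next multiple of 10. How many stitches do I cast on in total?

CO 70 sts.

31 / 4 = 7.75 sts per inch.
8.5 × 7.75 = 65.88 sts.
Next multiple of 10: 70.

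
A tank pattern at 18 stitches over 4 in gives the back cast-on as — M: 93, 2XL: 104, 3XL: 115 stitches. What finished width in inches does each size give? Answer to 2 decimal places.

M 20.67 inches; 2XL 23.11 inches; 3XL 25.56 inches.

18/4 = 4.5 sts per in.
M: 93 / 4.5 = 20.667 → 20.67 in.
2XL: 104 / 4.5 = 23.111 → 23.11 in.
3XL: 115 / 4.5 = 25.556 → 25.56 in.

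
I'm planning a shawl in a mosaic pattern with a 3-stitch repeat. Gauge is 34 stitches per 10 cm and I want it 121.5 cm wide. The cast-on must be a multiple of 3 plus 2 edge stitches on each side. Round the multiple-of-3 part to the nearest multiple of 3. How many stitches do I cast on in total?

412 stitches.

34 / 10 = 3.4 sts per cm.
121.5 × 3.4 = 413.10 sts.
Less 4 edge sts → 409.10 for the repeat.
Nearest multiple of 3: 408.
Add back 4 edge sts → 412.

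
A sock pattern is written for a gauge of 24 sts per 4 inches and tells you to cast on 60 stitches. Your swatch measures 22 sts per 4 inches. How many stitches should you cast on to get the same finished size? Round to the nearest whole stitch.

Cast on 55 stitches.

Scale factor = 22 / 24 = 0.917.
60 × 22 / 24 = 55.00 sts.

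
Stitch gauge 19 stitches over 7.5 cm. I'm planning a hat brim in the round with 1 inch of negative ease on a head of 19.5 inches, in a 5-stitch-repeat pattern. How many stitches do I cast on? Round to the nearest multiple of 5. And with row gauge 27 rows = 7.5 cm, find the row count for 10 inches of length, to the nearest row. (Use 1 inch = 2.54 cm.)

Cast on 120 stitches; work 91 rows.

Finished = 19.5 − 1 = 18.5 inches.
18.5 inches × 2.54 = 46.99 cm.
19/7.5 = 2.533 sts per cm; 46.99 × 2.533 = 119.04 sts.
Nearest multiple of 5 → 120.
10 inches = 25.40 cm; × 3.6 = 91.44 → 91 rows.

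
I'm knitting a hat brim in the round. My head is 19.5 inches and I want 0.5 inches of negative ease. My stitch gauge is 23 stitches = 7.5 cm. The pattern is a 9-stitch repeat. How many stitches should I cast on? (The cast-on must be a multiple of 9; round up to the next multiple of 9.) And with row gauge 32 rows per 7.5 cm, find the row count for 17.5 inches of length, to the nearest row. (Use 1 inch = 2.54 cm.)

Finished = 19.5 − 0.5 = 19 inches.
19 inches × 2.54 = 48.26 cm.
23/7.5 = 3.067 sts per cm; 48.26 × 3.067 = 148.00 sts.
Next multiple of 9 → 153.
17.5 inches = 44.45 cm; × 4.267 = 189.65 → 190 rows.

Cast on 153 stitches; work 190 rows.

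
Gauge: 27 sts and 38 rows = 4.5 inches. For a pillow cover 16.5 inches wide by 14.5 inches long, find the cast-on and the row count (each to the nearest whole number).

Stitch gauge = 27/4.5 = 6 sts/in; 16.5 × 6 = 99.00 → 99 sts.
Row gauge = 38/4.5 = 8.444 rows/in; 14.5 × 8.444 = 122.44 → 122 rows.

Cast on 99 stitches and work 122 rows.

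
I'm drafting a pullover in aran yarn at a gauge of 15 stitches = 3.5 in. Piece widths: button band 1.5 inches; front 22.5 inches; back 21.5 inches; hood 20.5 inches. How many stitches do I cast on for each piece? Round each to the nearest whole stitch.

button band 6; front 96; back 92; hood 88.

Rate = 15/3.5 = 4.286 sts per in.
button band: 1.5 × 4.286 = 6.43 → 6.
front: 22.5 × 4.286 = 96.43 → 96.
back: 21.5 × 4.286 = 92.14 → 92.
hood: 20.5 × 4.286 = 87.86 → 88.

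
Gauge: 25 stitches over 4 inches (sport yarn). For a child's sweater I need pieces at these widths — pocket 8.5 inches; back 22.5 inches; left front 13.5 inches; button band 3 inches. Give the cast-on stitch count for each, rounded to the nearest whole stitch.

pocket 53; back 141; left front 84; button band 19.

Rate = 25/4 = 6.25 sts per in.
pocket: 8.5 × 6.25 = 53.12 → 53.
back: 22.5 × 6.25 = 140.62 → 141.
left front: 13.5 × 6.25 = 84.38 → 84.
button band: 3 × 6.25 = 18.75 → 19.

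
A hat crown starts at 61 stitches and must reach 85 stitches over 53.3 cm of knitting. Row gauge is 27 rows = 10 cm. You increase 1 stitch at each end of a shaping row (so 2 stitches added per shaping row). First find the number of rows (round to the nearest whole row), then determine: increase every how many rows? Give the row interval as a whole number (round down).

Rows = 53.3 × 2.7 = 143.9 → 144 rows.
Stitches to add: 24 → 12 shaping rows (at 2 st each).
144 / 12 = 12.00 → every 12 rows.

Increase every 12th row.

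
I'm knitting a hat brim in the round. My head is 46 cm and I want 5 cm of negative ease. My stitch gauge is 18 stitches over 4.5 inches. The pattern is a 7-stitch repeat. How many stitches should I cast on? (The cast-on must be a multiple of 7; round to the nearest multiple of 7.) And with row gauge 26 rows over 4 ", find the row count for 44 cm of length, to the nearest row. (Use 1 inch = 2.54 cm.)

Cast on 63 stitches; work 113 rows.

Finished = 46 − 5 = 41 cm.
41 cm × 1/2.54 = 16.14 inches.
18/4.5 = 4 sts per in; 16.14 × 4 = 64.57 sts.
Nearest multiple of 7 → 63.
44 cm = 17.32 inches; × 6.5 = 112.60 → 113 rows.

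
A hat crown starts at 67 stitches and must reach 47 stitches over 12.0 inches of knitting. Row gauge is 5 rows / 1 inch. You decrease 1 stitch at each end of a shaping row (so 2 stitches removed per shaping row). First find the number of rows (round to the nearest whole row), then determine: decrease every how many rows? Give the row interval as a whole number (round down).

Rows = 12.0 × 5 = 60.0 → 60 rows.
Stitches to remove: 20 → 10 shaping rows (at 2 st each).
60 / 10 = 6.00 → every 6 rows.

Decrease every 6th row.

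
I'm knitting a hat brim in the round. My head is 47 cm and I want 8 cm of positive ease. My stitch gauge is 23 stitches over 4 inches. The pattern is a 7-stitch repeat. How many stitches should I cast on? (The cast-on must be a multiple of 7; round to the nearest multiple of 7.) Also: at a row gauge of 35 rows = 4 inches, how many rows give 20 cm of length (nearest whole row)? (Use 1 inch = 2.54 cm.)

Cast on 126 stitches; work 69 rows.

Finished = 47 + 8 = 55 cm.
55 cm × 1/2.54 = 21.65 inches.
23/4 = 5.75 sts per in; 21.65 × 5.75 = 124.51 sts.
Nearest multiple of 7 → 126.
20 cm = 7.87 inches; × 8.75 = 68.90 → 69 rows.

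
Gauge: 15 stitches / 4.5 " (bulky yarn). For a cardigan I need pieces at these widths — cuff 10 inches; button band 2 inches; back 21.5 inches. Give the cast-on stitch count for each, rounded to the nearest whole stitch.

Rate = 15/4.5 = 3.333 sts per in.
cuff: 10 × 3.333 = 33.33 → 33.
button band: 2 × 3.333 = 6.67 → 7.
back: 21.5 × 3.333 = 71.67 → 72.

cuff 33; button band 7; back 72.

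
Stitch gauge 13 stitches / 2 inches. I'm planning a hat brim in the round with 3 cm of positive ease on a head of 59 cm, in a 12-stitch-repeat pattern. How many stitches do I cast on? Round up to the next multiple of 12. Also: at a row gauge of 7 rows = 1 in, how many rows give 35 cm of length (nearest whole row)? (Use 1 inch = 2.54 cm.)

Finished = 59 + 3 = 62 cm.
62 cm × 1/2.54 = 24.41 inches.
13/2 = 6.5 sts per in; 24.41 × 6.5 = 158.66 sts.
Next multiple of 12 → 168.
35 cm = 13.78 inches; × 7 = 96.46 → 96 rows.

Cast on 168 stitches; work 96 rows.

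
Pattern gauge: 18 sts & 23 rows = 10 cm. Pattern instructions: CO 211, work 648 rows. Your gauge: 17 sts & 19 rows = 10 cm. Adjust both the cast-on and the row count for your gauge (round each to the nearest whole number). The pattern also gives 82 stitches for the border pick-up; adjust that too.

Stitches: 211 × 17/18 = 199.28 → 199.
Rows: 648 × 19/23 = 535.30 → 535.
border pick-up: 82 × 17/18 = 77.44 → 77.

Cast on 199 stitches; work 535 rows; border pick-up 77 stitches.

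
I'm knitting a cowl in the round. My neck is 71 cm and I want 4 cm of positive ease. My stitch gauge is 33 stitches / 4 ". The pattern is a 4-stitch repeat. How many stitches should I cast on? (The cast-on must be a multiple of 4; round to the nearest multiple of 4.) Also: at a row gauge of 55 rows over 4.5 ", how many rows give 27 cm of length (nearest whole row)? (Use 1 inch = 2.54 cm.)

Finished = 71 + 4 = 75 cm.
75 cm × 1/2.54 = 29.53 inches.
33/4 = 8.25 sts per in; 29.53 × 8.25 = 243.60 sts.
Nearest multiple of 4 → 244.
27 cm = 10.63 inches; × 12.222 = 129.92 → 130 rows.

Cast on 244 stitches; work 130 rows.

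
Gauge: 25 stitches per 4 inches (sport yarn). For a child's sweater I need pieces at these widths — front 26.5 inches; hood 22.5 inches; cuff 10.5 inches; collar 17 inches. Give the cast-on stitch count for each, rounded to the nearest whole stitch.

Rate = 25/4 = 6.25 sts per in.
front: 26.5 × 6.25 = 165.62 → 166.
hood: 22.5 × 6.25 = 140.62 → 141.
cuff: 10.5 × 6.25 = 65.62 → 66.
collar: 17 × 6.25 = 106.25 → 106.

front 166; hood 141; cuff 66; collar 106.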